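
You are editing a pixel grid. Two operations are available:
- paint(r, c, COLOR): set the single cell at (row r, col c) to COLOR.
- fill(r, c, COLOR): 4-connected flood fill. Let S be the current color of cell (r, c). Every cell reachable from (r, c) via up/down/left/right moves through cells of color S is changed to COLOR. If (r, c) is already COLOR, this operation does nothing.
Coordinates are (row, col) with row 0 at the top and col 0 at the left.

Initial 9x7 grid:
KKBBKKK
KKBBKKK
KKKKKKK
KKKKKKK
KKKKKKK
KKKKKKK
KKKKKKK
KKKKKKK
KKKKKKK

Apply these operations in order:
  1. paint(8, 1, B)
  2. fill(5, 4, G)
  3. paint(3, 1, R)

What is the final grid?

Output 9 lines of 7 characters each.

After op 1 paint(8,1,B):
KKBBKKK
KKBBKKK
KKKKKKK
KKKKKKK
KKKKKKK
KKKKKKK
KKKKKKK
KKKKKKK
KBKKKKK
After op 2 fill(5,4,G) [58 cells changed]:
GGBBGGG
GGBBGGG
GGGGGGG
GGGGGGG
GGGGGGG
GGGGGGG
GGGGGGG
GGGGGGG
GBGGGGG
After op 3 paint(3,1,R):
GGBBGGG
GGBBGGG
GGGGGGG
GRGGGGG
GGGGGGG
GGGGGGG
GGGGGGG
GGGGGGG
GBGGGGG

Answer: GGBBGGG
GGBBGGG
GGGGGGG
GRGGGGG
GGGGGGG
GGGGGGG
GGGGGGG
GGGGGGG
GBGGGGG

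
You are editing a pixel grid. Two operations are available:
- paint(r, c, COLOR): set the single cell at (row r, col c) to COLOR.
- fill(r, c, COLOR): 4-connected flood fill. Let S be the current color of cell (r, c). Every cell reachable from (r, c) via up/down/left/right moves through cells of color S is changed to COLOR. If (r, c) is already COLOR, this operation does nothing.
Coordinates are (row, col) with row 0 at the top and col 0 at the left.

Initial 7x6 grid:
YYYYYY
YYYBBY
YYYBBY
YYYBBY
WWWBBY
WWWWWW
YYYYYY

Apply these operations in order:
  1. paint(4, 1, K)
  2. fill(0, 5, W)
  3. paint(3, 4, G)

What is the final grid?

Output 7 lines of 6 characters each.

Answer: WWWWWW
WWWBBW
WWWBBW
WWWBGW
WKWBBW
WWWWWW
YYYYYY

Derivation:
After op 1 paint(4,1,K):
YYYYYY
YYYBBY
YYYBBY
YYYBBY
WKWBBY
WWWWWW
YYYYYY
After op 2 fill(0,5,W) [19 cells changed]:
WWWWWW
WWWBBW
WWWBBW
WWWBBW
WKWBBW
WWWWWW
YYYYYY
After op 3 paint(3,4,G):
WWWWWW
WWWBBW
WWWBBW
WWWBGW
WKWBBW
WWWWWW
YYYYYY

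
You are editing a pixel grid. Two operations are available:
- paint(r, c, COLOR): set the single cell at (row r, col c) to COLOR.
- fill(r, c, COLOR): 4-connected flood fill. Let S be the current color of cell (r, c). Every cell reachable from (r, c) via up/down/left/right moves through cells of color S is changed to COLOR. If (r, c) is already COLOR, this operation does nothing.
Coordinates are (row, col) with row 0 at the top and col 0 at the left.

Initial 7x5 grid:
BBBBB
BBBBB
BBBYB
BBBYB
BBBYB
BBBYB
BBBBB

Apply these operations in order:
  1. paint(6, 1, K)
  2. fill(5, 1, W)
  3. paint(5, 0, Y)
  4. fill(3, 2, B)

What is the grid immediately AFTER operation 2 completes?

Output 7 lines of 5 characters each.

Answer: WWWWW
WWWWW
WWWYW
WWWYW
WWWYW
WWWYW
WKWWW

Derivation:
After op 1 paint(6,1,K):
BBBBB
BBBBB
BBBYB
BBBYB
BBBYB
BBBYB
BKBBB
After op 2 fill(5,1,W) [30 cells changed]:
WWWWW
WWWWW
WWWYW
WWWYW
WWWYW
WWWYW
WKWWW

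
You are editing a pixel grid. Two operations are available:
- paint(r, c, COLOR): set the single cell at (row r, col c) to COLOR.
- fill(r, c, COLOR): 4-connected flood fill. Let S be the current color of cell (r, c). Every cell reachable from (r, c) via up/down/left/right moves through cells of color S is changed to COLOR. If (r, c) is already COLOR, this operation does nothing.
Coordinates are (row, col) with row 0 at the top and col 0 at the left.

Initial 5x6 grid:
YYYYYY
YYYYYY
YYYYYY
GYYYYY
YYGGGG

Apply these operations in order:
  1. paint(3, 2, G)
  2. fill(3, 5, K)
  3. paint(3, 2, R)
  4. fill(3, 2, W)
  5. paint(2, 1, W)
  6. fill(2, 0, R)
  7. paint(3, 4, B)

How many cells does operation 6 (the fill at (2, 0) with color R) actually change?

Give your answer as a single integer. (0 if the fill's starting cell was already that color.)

After op 1 paint(3,2,G):
YYYYYY
YYYYYY
YYYYYY
GYGYYY
YYGGGG
After op 2 fill(3,5,K) [24 cells changed]:
KKKKKK
KKKKKK
KKKKKK
GKGKKK
KKGGGG
After op 3 paint(3,2,R):
KKKKKK
KKKKKK
KKKKKK
GKRKKK
KKGGGG
After op 4 fill(3,2,W) [1 cells changed]:
KKKKKK
KKKKKK
KKKKKK
GKWKKK
KKGGGG
After op 5 paint(2,1,W):
KKKKKK
KKKKKK
KWKKKK
GKWKKK
KKGGGG
After op 6 fill(2,0,R) [20 cells changed]:
RRRRRR
RRRRRR
RWRRRR
GKWRRR
KKGGGG

Answer: 20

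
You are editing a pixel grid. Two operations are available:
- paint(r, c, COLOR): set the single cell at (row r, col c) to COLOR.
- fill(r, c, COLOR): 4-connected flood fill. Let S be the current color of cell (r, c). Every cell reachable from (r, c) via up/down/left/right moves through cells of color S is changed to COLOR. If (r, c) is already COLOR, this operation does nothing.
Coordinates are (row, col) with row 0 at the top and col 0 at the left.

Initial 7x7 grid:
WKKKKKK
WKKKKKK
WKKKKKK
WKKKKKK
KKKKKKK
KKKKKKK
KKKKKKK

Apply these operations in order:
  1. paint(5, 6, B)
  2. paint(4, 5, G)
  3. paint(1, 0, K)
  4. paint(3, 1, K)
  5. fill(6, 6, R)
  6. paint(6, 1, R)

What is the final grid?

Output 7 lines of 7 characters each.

Answer: WRRRRRR
RRRRRRR
WRRRRRR
WRRRRRR
RRRRRGR
RRRRRRB
RRRRRRR

Derivation:
After op 1 paint(5,6,B):
WKKKKKK
WKKKKKK
WKKKKKK
WKKKKKK
KKKKKKK
KKKKKKB
KKKKKKK
After op 2 paint(4,5,G):
WKKKKKK
WKKKKKK
WKKKKKK
WKKKKKK
KKKKKGK
KKKKKKB
KKKKKKK
After op 3 paint(1,0,K):
WKKKKKK
KKKKKKK
WKKKKKK
WKKKKKK
KKKKKGK
KKKKKKB
KKKKKKK
After op 4 paint(3,1,K):
WKKKKKK
KKKKKKK
WKKKKKK
WKKKKKK
KKKKKGK
KKKKKKB
KKKKKKK
After op 5 fill(6,6,R) [44 cells changed]:
WRRRRRR
RRRRRRR
WRRRRRR
WRRRRRR
RRRRRGR
RRRRRRB
RRRRRRR
After op 6 paint(6,1,R):
WRRRRRR
RRRRRRR
WRRRRRR
WRRRRRR
RRRRRGR
RRRRRRB
RRRRRRR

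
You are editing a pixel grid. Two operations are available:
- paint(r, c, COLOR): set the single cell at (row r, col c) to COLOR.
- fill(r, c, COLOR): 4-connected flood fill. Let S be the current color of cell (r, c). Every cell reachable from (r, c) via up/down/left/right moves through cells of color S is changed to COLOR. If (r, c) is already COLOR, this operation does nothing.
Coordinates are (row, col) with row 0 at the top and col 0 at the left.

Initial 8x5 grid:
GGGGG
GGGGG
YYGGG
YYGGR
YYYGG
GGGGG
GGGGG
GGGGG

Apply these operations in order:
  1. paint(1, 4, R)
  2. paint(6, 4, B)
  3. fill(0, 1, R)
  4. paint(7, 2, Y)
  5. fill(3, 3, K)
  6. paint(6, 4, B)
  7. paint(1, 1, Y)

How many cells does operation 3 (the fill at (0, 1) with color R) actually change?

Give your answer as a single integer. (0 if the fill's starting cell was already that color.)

After op 1 paint(1,4,R):
GGGGG
GGGGR
YYGGG
YYGGR
YYYGG
GGGGG
GGGGG
GGGGG
After op 2 paint(6,4,B):
GGGGG
GGGGR
YYGGG
YYGGR
YYYGG
GGGGG
GGGGB
GGGGG
After op 3 fill(0,1,R) [30 cells changed]:
RRRRR
RRRRR
YYRRR
YYRRR
YYYRR
RRRRR
RRRRB
RRRRR

Answer: 30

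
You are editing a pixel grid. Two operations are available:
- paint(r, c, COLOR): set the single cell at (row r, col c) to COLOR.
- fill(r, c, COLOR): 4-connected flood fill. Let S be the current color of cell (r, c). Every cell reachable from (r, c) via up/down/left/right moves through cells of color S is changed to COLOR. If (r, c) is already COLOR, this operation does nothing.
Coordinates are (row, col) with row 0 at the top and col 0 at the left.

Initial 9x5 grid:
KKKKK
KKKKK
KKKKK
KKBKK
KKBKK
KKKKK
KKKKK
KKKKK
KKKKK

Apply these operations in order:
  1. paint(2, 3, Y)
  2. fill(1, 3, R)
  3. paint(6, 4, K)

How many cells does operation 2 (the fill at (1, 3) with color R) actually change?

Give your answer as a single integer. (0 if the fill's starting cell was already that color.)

Answer: 42

Derivation:
After op 1 paint(2,3,Y):
KKKKK
KKKKK
KKKYK
KKBKK
KKBKK
KKKKK
KKKKK
KKKKK
KKKKK
After op 2 fill(1,3,R) [42 cells changed]:
RRRRR
RRRRR
RRRYR
RRBRR
RRBRR
RRRRR
RRRRR
RRRRR
RRRRR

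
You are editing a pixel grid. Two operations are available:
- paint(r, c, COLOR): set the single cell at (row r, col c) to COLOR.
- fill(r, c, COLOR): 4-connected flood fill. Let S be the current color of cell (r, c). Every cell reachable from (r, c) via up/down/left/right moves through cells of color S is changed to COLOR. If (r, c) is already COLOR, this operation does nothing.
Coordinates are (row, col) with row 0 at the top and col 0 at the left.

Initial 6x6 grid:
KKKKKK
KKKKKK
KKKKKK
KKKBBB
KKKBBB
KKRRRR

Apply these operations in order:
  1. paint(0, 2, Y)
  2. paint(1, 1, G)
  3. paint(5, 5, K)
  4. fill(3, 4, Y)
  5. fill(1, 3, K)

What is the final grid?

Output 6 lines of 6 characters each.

Answer: KKYKKK
KGKKKK
KKKKKK
KKKYYY
KKKYYY
KKRRRK

Derivation:
After op 1 paint(0,2,Y):
KKYKKK
KKKKKK
KKKKKK
KKKBBB
KKKBBB
KKRRRR
After op 2 paint(1,1,G):
KKYKKK
KGKKKK
KKKKKK
KKKBBB
KKKBBB
KKRRRR
After op 3 paint(5,5,K):
KKYKKK
KGKKKK
KKKKKK
KKKBBB
KKKBBB
KKRRRK
After op 4 fill(3,4,Y) [6 cells changed]:
KKYKKK
KGKKKK
KKKKKK
KKKYYY
KKKYYY
KKRRRK
After op 5 fill(1,3,K) [0 cells changed]:
KKYKKK
KGKKKK
KKKKKK
KKKYYY
KKKYYY
KKRRRK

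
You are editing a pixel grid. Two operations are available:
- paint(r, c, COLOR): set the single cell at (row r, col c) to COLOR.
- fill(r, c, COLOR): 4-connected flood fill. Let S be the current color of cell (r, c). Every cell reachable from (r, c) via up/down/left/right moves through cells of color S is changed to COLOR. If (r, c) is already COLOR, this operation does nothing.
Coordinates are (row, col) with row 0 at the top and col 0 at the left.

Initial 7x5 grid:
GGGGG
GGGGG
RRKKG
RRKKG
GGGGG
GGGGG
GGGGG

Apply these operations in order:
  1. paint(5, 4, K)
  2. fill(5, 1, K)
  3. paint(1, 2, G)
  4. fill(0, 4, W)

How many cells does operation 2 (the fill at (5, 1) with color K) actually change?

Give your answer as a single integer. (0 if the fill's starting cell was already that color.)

Answer: 26

Derivation:
After op 1 paint(5,4,K):
GGGGG
GGGGG
RRKKG
RRKKG
GGGGG
GGGGK
GGGGG
After op 2 fill(5,1,K) [26 cells changed]:
KKKKK
KKKKK
RRKKK
RRKKK
KKKKK
KKKKK
KKKKK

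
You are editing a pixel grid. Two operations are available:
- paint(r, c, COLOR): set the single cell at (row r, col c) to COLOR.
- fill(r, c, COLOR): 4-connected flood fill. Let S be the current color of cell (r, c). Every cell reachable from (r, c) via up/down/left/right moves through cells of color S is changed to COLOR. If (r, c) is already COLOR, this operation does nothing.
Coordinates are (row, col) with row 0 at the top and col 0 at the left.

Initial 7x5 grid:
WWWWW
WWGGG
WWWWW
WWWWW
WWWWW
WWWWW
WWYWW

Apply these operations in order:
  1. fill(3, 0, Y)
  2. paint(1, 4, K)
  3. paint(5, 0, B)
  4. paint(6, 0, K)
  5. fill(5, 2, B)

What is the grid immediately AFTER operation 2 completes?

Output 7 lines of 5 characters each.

After op 1 fill(3,0,Y) [31 cells changed]:
YYYYY
YYGGG
YYYYY
YYYYY
YYYYY
YYYYY
YYYYY
After op 2 paint(1,4,K):
YYYYY
YYGGK
YYYYY
YYYYY
YYYYY
YYYYY
YYYYY

Answer: YYYYY
YYGGK
YYYYY
YYYYY
YYYYY
YYYYY
YYYYY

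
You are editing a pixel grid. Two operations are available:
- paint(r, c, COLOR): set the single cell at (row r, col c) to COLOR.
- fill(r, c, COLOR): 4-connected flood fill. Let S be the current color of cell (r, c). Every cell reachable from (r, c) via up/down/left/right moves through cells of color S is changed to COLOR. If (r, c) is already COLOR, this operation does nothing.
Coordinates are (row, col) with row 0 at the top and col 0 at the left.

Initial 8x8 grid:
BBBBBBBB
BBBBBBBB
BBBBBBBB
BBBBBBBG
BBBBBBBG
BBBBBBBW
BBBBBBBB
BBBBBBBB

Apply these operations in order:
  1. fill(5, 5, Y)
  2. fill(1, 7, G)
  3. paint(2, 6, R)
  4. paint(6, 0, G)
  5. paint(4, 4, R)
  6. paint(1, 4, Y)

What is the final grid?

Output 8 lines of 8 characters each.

Answer: GGGGGGGG
GGGGYGGG
GGGGGGRG
GGGGGGGG
GGGGRGGG
GGGGGGGW
GGGGGGGG
GGGGGGGG

Derivation:
After op 1 fill(5,5,Y) [61 cells changed]:
YYYYYYYY
YYYYYYYY
YYYYYYYY
YYYYYYYG
YYYYYYYG
YYYYYYYW
YYYYYYYY
YYYYYYYY
After op 2 fill(1,7,G) [61 cells changed]:
GGGGGGGG
GGGGGGGG
GGGGGGGG
GGGGGGGG
GGGGGGGG
GGGGGGGW
GGGGGGGG
GGGGGGGG
After op 3 paint(2,6,R):
GGGGGGGG
GGGGGGGG
GGGGGGRG
GGGGGGGG
GGGGGGGG
GGGGGGGW
GGGGGGGG
GGGGGGGG
After op 4 paint(6,0,G):
GGGGGGGG
GGGGGGGG
GGGGGGRG
GGGGGGGG
GGGGGGGG
GGGGGGGW
GGGGGGGG
GGGGGGGG
After op 5 paint(4,4,R):
GGGGGGGG
GGGGGGGG
GGGGGGRG
GGGGGGGG
GGGGRGGG
GGGGGGGW
GGGGGGGG
GGGGGGGG
After op 6 paint(1,4,Y):
GGGGGGGG
GGGGYGGG
GGGGGGRG
GGGGGGGG
GGGGRGGG
GGGGGGGW
GGGGGGGG
GGGGGGGG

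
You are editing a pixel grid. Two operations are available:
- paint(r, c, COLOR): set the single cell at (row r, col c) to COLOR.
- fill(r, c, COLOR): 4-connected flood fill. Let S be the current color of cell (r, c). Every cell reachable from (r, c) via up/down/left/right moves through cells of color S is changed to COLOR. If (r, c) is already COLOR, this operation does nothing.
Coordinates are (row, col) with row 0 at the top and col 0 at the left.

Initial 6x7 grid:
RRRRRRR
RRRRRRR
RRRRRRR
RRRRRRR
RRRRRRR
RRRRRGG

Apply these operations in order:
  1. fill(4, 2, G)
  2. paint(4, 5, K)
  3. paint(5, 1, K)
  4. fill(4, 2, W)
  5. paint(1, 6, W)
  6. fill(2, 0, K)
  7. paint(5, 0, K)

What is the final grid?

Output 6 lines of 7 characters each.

Answer: KKKKKKK
KKKKKKK
KKKKKKK
KKKKKKK
KKKKKKK
KKKKKKK

Derivation:
After op 1 fill(4,2,G) [40 cells changed]:
GGGGGGG
GGGGGGG
GGGGGGG
GGGGGGG
GGGGGGG
GGGGGGG
After op 2 paint(4,5,K):
GGGGGGG
GGGGGGG
GGGGGGG
GGGGGGG
GGGGGKG
GGGGGGG
After op 3 paint(5,1,K):
GGGGGGG
GGGGGGG
GGGGGGG
GGGGGGG
GGGGGKG
GKGGGGG
After op 4 fill(4,2,W) [40 cells changed]:
WWWWWWW
WWWWWWW
WWWWWWW
WWWWWWW
WWWWWKW
WKWWWWW
After op 5 paint(1,6,W):
WWWWWWW
WWWWWWW
WWWWWWW
WWWWWWW
WWWWWKW
WKWWWWW
After op 6 fill(2,0,K) [40 cells changed]:
KKKKKKK
KKKKKKK
KKKKKKK
KKKKKKK
KKKKKKK
KKKKKKK
After op 7 paint(5,0,K):
KKKKKKK
KKKKKKK
KKKKKKK
KKKKKKK
KKKKKKK
KKKKKKK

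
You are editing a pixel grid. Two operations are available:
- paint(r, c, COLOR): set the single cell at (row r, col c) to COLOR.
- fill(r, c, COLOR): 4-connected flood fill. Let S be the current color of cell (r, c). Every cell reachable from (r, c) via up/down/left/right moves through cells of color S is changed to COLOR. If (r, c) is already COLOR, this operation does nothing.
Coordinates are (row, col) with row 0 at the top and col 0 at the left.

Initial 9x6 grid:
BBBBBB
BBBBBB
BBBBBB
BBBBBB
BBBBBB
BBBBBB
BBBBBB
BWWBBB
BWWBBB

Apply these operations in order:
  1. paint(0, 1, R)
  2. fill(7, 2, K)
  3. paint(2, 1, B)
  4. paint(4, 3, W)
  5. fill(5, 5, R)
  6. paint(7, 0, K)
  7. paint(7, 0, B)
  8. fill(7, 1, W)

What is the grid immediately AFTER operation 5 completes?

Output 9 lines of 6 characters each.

Answer: RRRRRR
RRRRRR
RRRRRR
RRRRRR
RRRWRR
RRRRRR
RRRRRR
RKKRRR
RKKRRR

Derivation:
After op 1 paint(0,1,R):
BRBBBB
BBBBBB
BBBBBB
BBBBBB
BBBBBB
BBBBBB
BBBBBB
BWWBBB
BWWBBB
After op 2 fill(7,2,K) [4 cells changed]:
BRBBBB
BBBBBB
BBBBBB
BBBBBB
BBBBBB
BBBBBB
BBBBBB
BKKBBB
BKKBBB
After op 3 paint(2,1,B):
BRBBBB
BBBBBB
BBBBBB
BBBBBB
BBBBBB
BBBBBB
BBBBBB
BKKBBB
BKKBBB
After op 4 paint(4,3,W):
BRBBBB
BBBBBB
BBBBBB
BBBBBB
BBBWBB
BBBBBB
BBBBBB
BKKBBB
BKKBBB
After op 5 fill(5,5,R) [48 cells changed]:
RRRRRR
RRRRRR
RRRRRR
RRRRRR
RRRWRR
RRRRRR
RRRRRR
RKKRRR
RKKRRR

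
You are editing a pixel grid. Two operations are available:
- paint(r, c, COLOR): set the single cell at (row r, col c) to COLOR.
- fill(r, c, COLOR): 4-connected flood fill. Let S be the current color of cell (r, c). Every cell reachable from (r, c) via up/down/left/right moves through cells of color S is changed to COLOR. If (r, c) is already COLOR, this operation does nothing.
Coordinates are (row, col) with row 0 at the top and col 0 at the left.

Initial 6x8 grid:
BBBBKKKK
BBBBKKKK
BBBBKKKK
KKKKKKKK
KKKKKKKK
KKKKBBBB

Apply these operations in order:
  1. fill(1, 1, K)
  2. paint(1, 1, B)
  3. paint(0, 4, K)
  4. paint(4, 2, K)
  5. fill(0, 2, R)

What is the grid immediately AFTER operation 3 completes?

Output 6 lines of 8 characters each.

After op 1 fill(1,1,K) [12 cells changed]:
KKKKKKKK
KKKKKKKK
KKKKKKKK
KKKKKKKK
KKKKKKKK
KKKKBBBB
After op 2 paint(1,1,B):
KKKKKKKK
KBKKKKKK
KKKKKKKK
KKKKKKKK
KKKKKKKK
KKKKBBBB
After op 3 paint(0,4,K):
KKKKKKKK
KBKKKKKK
KKKKKKKK
KKKKKKKK
KKKKKKKK
KKKKBBBB

Answer: KKKKKKKK
KBKKKKKK
KKKKKKKK
KKKKKKKK
KKKKKKKK
KKKKBBBB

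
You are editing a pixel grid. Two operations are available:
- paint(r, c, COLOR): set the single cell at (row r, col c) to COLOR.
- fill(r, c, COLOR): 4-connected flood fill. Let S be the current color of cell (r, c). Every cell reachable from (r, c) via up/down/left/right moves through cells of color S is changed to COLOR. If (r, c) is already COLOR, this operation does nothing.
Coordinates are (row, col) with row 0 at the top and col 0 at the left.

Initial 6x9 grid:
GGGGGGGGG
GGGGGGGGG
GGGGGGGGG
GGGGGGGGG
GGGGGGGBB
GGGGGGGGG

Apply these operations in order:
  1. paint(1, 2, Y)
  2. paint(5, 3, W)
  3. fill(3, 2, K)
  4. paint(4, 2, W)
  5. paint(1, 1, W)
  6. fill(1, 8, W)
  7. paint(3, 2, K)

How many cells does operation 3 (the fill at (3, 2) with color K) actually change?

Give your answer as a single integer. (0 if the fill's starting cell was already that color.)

Answer: 50

Derivation:
After op 1 paint(1,2,Y):
GGGGGGGGG
GGYGGGGGG
GGGGGGGGG
GGGGGGGGG
GGGGGGGBB
GGGGGGGGG
After op 2 paint(5,3,W):
GGGGGGGGG
GGYGGGGGG
GGGGGGGGG
GGGGGGGGG
GGGGGGGBB
GGGWGGGGG
After op 3 fill(3,2,K) [50 cells changed]:
KKKKKKKKK
KKYKKKKKK
KKKKKKKKK
KKKKKKKKK
KKKKKKKBB
KKKWKKKKK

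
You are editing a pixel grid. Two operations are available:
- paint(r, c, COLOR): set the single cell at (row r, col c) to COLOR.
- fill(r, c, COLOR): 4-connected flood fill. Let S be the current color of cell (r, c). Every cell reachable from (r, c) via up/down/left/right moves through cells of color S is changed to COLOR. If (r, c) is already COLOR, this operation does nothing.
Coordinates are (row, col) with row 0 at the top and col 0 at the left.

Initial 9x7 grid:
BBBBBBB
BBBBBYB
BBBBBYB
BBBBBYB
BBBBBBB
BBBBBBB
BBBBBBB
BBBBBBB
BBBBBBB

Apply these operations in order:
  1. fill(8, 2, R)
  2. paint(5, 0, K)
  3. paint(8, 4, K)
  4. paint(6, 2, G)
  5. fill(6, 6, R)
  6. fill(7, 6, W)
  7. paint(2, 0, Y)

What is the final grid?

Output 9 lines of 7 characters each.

Answer: WWWWWWW
WWWWWYW
YWWWWYW
WWWWWYW
WWWWWWW
KWWWWWW
WWGWWWW
WWWWWWW
WWWWKWW

Derivation:
After op 1 fill(8,2,R) [60 cells changed]:
RRRRRRR
RRRRRYR
RRRRRYR
RRRRRYR
RRRRRRR
RRRRRRR
RRRRRRR
RRRRRRR
RRRRRRR
After op 2 paint(5,0,K):
RRRRRRR
RRRRRYR
RRRRRYR
RRRRRYR
RRRRRRR
KRRRRRR
RRRRRRR
RRRRRRR
RRRRRRR
After op 3 paint(8,4,K):
RRRRRRR
RRRRRYR
RRRRRYR
RRRRRYR
RRRRRRR
KRRRRRR
RRRRRRR
RRRRRRR
RRRRKRR
After op 4 paint(6,2,G):
RRRRRRR
RRRRRYR
RRRRRYR
RRRRRYR
RRRRRRR
KRRRRRR
RRGRRRR
RRRRRRR
RRRRKRR
After op 5 fill(6,6,R) [0 cells changed]:
RRRRRRR
RRRRRYR
RRRRRYR
RRRRRYR
RRRRRRR
KRRRRRR
RRGRRRR
RRRRRRR
RRRRKRR
After op 6 fill(7,6,W) [57 cells changed]:
WWWWWWW
WWWWWYW
WWWWWYW
WWWWWYW
WWWWWWW
KWWWWWW
WWGWWWW
WWWWWWW
WWWWKWW
After op 7 paint(2,0,Y):
WWWWWWW
WWWWWYW
YWWWWYW
WWWWWYW
WWWWWWW
KWWWWWW
WWGWWWW
WWWWWWW
WWWWKWW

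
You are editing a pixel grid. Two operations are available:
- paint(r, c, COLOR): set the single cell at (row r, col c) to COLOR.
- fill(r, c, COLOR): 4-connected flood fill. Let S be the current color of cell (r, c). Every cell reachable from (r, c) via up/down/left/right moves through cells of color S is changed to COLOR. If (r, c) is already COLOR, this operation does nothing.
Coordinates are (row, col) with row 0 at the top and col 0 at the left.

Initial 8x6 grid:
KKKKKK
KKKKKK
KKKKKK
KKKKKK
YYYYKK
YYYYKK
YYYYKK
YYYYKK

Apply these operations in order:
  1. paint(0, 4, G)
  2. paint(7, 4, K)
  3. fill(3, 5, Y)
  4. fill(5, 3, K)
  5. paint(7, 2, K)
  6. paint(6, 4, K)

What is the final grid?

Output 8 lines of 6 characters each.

After op 1 paint(0,4,G):
KKKKGK
KKKKKK
KKKKKK
KKKKKK
YYYYKK
YYYYKK
YYYYKK
YYYYKK
After op 2 paint(7,4,K):
KKKKGK
KKKKKK
KKKKKK
KKKKKK
YYYYKK
YYYYKK
YYYYKK
YYYYKK
After op 3 fill(3,5,Y) [31 cells changed]:
YYYYGY
YYYYYY
YYYYYY
YYYYYY
YYYYYY
YYYYYY
YYYYYY
YYYYYY
After op 4 fill(5,3,K) [47 cells changed]:
KKKKGK
KKKKKK
KKKKKK
KKKKKK
KKKKKK
KKKKKK
KKKKKK
KKKKKK
After op 5 paint(7,2,K):
KKKKGK
KKKKKK
KKKKKK
KKKKKK
KKKKKK
KKKKKK
KKKKKK
KKKKKK
After op 6 paint(6,4,K):
KKKKGK
KKKKKK
KKKKKK
KKKKKK
KKKKKK
KKKKKK
KKKKKK
KKKKKK

Answer: KKKKGK
KKKKKK
KKKKKK
KKKKKK
KKKKKK
KKKKKK
KKKKKK
KKKKKK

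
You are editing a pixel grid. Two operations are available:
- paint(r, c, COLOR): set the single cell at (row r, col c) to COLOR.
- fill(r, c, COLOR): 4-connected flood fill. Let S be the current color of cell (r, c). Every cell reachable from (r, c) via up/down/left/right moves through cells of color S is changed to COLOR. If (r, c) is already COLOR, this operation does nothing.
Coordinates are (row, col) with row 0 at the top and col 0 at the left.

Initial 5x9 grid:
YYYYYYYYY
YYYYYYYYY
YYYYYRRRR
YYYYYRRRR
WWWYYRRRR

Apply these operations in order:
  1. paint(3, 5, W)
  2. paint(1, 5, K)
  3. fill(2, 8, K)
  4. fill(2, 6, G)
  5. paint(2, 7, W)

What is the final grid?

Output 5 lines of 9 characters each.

Answer: YYYYYYYYY
YYYYYGYYY
YYYYYGGWG
YYYYYWGGG
WWWYYGGGG

Derivation:
After op 1 paint(3,5,W):
YYYYYYYYY
YYYYYYYYY
YYYYYRRRR
YYYYYWRRR
WWWYYRRRR
After op 2 paint(1,5,K):
YYYYYYYYY
YYYYYKYYY
YYYYYRRRR
YYYYYWRRR
WWWYYRRRR
After op 3 fill(2,8,K) [11 cells changed]:
YYYYYYYYY
YYYYYKYYY
YYYYYKKKK
YYYYYWKKK
WWWYYKKKK
After op 4 fill(2,6,G) [12 cells changed]:
YYYYYYYYY
YYYYYGYYY
YYYYYGGGG
YYYYYWGGG
WWWYYGGGG
After op 5 paint(2,7,W):
YYYYYYYYY
YYYYYGYYY
YYYYYGGWG
YYYYYWGGG
WWWYYGGGG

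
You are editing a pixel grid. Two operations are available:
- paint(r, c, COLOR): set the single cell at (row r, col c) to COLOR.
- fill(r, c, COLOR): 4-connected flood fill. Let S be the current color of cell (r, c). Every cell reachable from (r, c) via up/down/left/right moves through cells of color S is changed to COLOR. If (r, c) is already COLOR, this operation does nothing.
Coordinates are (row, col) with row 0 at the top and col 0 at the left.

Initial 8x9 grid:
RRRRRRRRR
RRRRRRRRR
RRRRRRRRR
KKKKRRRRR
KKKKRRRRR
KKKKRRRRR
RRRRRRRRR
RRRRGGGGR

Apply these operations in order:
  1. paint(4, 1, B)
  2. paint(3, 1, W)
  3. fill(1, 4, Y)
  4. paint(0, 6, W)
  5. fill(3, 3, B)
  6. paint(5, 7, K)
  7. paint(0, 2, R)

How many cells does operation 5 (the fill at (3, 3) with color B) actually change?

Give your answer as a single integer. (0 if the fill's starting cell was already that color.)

Answer: 10

Derivation:
After op 1 paint(4,1,B):
RRRRRRRRR
RRRRRRRRR
RRRRRRRRR
KKKKRRRRR
KBKKRRRRR
KKKKRRRRR
RRRRRRRRR
RRRRGGGGR
After op 2 paint(3,1,W):
RRRRRRRRR
RRRRRRRRR
RRRRRRRRR
KWKKRRRRR
KBKKRRRRR
KKKKRRRRR
RRRRRRRRR
RRRRGGGGR
After op 3 fill(1,4,Y) [56 cells changed]:
YYYYYYYYY
YYYYYYYYY
YYYYYYYYY
KWKKYYYYY
KBKKYYYYY
KKKKYYYYY
YYYYYYYYY
YYYYGGGGY
After op 4 paint(0,6,W):
YYYYYYWYY
YYYYYYYYY
YYYYYYYYY
KWKKYYYYY
KBKKYYYYY
KKKKYYYYY
YYYYYYYYY
YYYYGGGGY
After op 5 fill(3,3,B) [10 cells changed]:
YYYYYYWYY
YYYYYYYYY
YYYYYYYYY
BWBBYYYYY
BBBBYYYYY
BBBBYYYYY
YYYYYYYYY
YYYYGGGGY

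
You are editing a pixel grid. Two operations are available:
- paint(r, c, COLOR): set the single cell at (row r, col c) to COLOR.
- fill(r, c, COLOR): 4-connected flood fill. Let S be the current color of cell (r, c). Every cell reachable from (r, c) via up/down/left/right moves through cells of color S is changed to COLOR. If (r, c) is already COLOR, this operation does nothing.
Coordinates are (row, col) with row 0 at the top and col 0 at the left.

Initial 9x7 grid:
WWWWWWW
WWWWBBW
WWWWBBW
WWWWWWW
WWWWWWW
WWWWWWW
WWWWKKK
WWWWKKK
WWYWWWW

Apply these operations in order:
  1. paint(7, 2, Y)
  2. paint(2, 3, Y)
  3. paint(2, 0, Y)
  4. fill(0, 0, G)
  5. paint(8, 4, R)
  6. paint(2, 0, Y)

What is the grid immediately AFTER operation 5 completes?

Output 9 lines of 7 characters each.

After op 1 paint(7,2,Y):
WWWWWWW
WWWWBBW
WWWWBBW
WWWWWWW
WWWWWWW
WWWWWWW
WWWWKKK
WWYWKKK
WWYWWWW
After op 2 paint(2,3,Y):
WWWWWWW
WWWWBBW
WWWYBBW
WWWWWWW
WWWWWWW
WWWWWWW
WWWWKKK
WWYWKKK
WWYWWWW
After op 3 paint(2,0,Y):
WWWWWWW
WWWWBBW
YWWYBBW
WWWWWWW
WWWWWWW
WWWWWWW
WWWWKKK
WWYWKKK
WWYWWWW
After op 4 fill(0,0,G) [49 cells changed]:
GGGGGGG
GGGGBBG
YGGYBBG
GGGGGGG
GGGGGGG
GGGGGGG
GGGGKKK
GGYGKKK
GGYGGGG
After op 5 paint(8,4,R):
GGGGGGG
GGGGBBG
YGGYBBG
GGGGGGG
GGGGGGG
GGGGGGG
GGGGKKK
GGYGKKK
GGYGRGG

Answer: GGGGGGG
GGGGBBG
YGGYBBG
GGGGGGG
GGGGGGG
GGGGGGG
GGGGKKK
GGYGKKK
GGYGRGG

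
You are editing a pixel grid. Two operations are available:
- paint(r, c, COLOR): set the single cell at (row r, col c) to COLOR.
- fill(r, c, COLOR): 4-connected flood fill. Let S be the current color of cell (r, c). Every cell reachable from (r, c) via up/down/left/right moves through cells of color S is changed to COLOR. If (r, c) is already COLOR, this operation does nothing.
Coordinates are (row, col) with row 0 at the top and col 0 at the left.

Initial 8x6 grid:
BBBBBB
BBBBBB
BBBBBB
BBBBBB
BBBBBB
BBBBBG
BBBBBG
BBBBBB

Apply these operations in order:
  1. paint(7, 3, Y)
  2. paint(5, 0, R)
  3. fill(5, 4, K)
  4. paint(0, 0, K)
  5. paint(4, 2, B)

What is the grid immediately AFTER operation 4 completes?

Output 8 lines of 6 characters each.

Answer: KKKKKK
KKKKKK
KKKKKK
KKKKKK
KKKKKK
RKKKKG
KKKKKG
KKKYKK

Derivation:
After op 1 paint(7,3,Y):
BBBBBB
BBBBBB
BBBBBB
BBBBBB
BBBBBB
BBBBBG
BBBBBG
BBBYBB
After op 2 paint(5,0,R):
BBBBBB
BBBBBB
BBBBBB
BBBBBB
BBBBBB
RBBBBG
BBBBBG
BBBYBB
After op 3 fill(5,4,K) [44 cells changed]:
KKKKKK
KKKKKK
KKKKKK
KKKKKK
KKKKKK
RKKKKG
KKKKKG
KKKYKK
After op 4 paint(0,0,K):
KKKKKK
KKKKKK
KKKKKK
KKKKKK
KKKKKK
RKKKKG
KKKKKG
KKKYKK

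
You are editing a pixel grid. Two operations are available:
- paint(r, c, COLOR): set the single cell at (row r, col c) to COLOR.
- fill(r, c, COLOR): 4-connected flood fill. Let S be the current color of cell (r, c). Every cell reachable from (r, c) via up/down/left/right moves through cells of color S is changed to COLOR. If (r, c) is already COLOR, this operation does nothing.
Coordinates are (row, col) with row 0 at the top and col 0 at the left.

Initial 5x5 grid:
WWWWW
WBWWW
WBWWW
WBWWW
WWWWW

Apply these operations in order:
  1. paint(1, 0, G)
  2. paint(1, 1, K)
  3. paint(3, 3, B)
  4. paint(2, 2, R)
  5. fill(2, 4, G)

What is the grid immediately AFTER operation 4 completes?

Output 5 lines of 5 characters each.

Answer: WWWWW
GKWWW
WBRWW
WBWBW
WWWWW

Derivation:
After op 1 paint(1,0,G):
WWWWW
GBWWW
WBWWW
WBWWW
WWWWW
After op 2 paint(1,1,K):
WWWWW
GKWWW
WBWWW
WBWWW
WWWWW
After op 3 paint(3,3,B):
WWWWW
GKWWW
WBWWW
WBWBW
WWWWW
After op 4 paint(2,2,R):
WWWWW
GKWWW
WBRWW
WBWBW
WWWWW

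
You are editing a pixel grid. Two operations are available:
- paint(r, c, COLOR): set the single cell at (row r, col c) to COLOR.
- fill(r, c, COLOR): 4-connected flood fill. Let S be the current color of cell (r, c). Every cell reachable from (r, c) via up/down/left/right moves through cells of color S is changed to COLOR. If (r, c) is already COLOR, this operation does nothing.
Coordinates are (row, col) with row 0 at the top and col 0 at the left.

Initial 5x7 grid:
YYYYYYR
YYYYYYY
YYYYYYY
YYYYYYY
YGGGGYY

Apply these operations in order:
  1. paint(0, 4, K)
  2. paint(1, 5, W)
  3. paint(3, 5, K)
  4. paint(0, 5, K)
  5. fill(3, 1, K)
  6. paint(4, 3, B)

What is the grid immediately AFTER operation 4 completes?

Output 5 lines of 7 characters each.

Answer: YYYYKKR
YYYYYWY
YYYYYYY
YYYYYKY
YGGGGYY

Derivation:
After op 1 paint(0,4,K):
YYYYKYR
YYYYYYY
YYYYYYY
YYYYYYY
YGGGGYY
After op 2 paint(1,5,W):
YYYYKYR
YYYYYWY
YYYYYYY
YYYYYYY
YGGGGYY
After op 3 paint(3,5,K):
YYYYKYR
YYYYYWY
YYYYYYY
YYYYYKY
YGGGGYY
After op 4 paint(0,5,K):
YYYYKKR
YYYYYWY
YYYYYYY
YYYYYKY
YGGGGYY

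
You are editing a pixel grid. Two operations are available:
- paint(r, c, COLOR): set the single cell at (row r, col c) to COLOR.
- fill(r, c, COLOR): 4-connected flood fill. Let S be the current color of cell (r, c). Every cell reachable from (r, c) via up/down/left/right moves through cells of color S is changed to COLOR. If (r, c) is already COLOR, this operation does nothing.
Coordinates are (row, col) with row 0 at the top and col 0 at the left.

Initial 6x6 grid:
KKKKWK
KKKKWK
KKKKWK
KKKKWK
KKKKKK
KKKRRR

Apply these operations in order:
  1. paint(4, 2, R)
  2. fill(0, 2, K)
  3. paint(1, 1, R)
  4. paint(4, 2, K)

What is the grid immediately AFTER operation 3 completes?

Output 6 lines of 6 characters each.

After op 1 paint(4,2,R):
KKKKWK
KKKKWK
KKKKWK
KKKKWK
KKRKKK
KKKRRR
After op 2 fill(0,2,K) [0 cells changed]:
KKKKWK
KKKKWK
KKKKWK
KKKKWK
KKRKKK
KKKRRR
After op 3 paint(1,1,R):
KKKKWK
KRKKWK
KKKKWK
KKKKWK
KKRKKK
KKKRRR

Answer: KKKKWK
KRKKWK
KKKKWK
KKKKWK
KKRKKK
KKKRRR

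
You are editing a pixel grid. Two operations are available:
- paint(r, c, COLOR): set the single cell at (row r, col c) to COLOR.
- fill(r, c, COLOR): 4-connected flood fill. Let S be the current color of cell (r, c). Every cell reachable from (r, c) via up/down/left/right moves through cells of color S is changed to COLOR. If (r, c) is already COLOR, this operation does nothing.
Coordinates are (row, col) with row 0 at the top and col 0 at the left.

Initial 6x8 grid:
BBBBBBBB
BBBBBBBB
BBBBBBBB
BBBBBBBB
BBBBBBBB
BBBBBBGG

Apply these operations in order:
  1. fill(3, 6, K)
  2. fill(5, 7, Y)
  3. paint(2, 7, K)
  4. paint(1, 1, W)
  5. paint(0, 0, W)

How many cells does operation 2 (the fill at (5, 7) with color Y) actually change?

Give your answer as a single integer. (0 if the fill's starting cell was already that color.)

After op 1 fill(3,6,K) [46 cells changed]:
KKKKKKKK
KKKKKKKK
KKKKKKKK
KKKKKKKK
KKKKKKKK
KKKKKKGG
After op 2 fill(5,7,Y) [2 cells changed]:
KKKKKKKK
KKKKKKKK
KKKKKKKK
KKKKKKKK
KKKKKKKK
KKKKKKYY

Answer: 2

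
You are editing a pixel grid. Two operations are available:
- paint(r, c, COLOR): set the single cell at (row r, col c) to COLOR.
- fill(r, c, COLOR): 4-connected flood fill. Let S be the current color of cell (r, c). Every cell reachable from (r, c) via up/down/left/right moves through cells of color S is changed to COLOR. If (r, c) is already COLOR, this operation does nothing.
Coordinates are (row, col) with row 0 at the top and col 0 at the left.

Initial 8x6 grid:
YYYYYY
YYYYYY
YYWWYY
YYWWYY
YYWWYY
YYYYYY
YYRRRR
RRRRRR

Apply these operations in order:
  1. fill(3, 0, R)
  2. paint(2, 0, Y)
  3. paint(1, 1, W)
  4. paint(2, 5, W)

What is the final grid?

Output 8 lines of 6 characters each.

After op 1 fill(3,0,R) [32 cells changed]:
RRRRRR
RRRRRR
RRWWRR
RRWWRR
RRWWRR
RRRRRR
RRRRRR
RRRRRR
After op 2 paint(2,0,Y):
RRRRRR
RRRRRR
YRWWRR
RRWWRR
RRWWRR
RRRRRR
RRRRRR
RRRRRR
After op 3 paint(1,1,W):
RRRRRR
RWRRRR
YRWWRR
RRWWRR
RRWWRR
RRRRRR
RRRRRR
RRRRRR
After op 4 paint(2,5,W):
RRRRRR
RWRRRR
YRWWRW
RRWWRR
RRWWRR
RRRRRR
RRRRRR
RRRRRR

Answer: RRRRRR
RWRRRR
YRWWRW
RRWWRR
RRWWRR
RRRRRR
RRRRRR
RRRRRR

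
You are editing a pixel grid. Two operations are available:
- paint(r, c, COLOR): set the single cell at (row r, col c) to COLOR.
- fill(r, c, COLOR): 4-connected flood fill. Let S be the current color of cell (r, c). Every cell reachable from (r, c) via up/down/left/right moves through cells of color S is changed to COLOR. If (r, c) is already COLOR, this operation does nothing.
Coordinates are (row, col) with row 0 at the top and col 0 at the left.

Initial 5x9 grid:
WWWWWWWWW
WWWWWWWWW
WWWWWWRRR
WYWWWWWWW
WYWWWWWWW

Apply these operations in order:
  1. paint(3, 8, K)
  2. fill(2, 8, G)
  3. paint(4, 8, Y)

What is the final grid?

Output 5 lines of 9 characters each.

Answer: WWWWWWWWW
WWWWWWWWW
WWWWWWGGG
WYWWWWWWK
WYWWWWWWY

Derivation:
After op 1 paint(3,8,K):
WWWWWWWWW
WWWWWWWWW
WWWWWWRRR
WYWWWWWWK
WYWWWWWWW
After op 2 fill(2,8,G) [3 cells changed]:
WWWWWWWWW
WWWWWWWWW
WWWWWWGGG
WYWWWWWWK
WYWWWWWWW
After op 3 paint(4,8,Y):
WWWWWWWWW
WWWWWWWWW
WWWWWWGGG
WYWWWWWWK
WYWWWWWWY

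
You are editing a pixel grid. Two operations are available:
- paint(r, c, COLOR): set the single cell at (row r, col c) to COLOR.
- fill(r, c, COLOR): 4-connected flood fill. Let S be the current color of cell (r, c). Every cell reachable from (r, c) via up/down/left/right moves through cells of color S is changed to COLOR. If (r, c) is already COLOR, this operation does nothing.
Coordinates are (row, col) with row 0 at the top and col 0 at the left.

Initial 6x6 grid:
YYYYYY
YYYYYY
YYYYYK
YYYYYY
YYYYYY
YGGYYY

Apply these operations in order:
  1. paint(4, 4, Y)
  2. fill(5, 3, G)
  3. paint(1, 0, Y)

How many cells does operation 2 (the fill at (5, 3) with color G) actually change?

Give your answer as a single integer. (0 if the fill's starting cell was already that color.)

Answer: 33

Derivation:
After op 1 paint(4,4,Y):
YYYYYY
YYYYYY
YYYYYK
YYYYYY
YYYYYY
YGGYYY
After op 2 fill(5,3,G) [33 cells changed]:
GGGGGG
GGGGGG
GGGGGK
GGGGGG
GGGGGG
GGGGGG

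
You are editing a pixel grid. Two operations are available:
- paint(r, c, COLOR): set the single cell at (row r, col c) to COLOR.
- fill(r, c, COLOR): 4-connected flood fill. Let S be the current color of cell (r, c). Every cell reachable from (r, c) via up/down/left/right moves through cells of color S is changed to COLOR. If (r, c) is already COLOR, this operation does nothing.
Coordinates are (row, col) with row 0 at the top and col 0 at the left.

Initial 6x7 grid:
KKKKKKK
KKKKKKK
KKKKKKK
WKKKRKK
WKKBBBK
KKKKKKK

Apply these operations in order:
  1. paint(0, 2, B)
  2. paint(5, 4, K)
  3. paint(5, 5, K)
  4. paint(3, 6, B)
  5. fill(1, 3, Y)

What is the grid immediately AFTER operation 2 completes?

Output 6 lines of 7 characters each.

After op 1 paint(0,2,B):
KKBKKKK
KKKKKKK
KKKKKKK
WKKKRKK
WKKBBBK
KKKKKKK
After op 2 paint(5,4,K):
KKBKKKK
KKKKKKK
KKKKKKK
WKKKRKK
WKKBBBK
KKKKKKK

Answer: KKBKKKK
KKKKKKK
KKKKKKK
WKKKRKK
WKKBBBK
KKKKKKK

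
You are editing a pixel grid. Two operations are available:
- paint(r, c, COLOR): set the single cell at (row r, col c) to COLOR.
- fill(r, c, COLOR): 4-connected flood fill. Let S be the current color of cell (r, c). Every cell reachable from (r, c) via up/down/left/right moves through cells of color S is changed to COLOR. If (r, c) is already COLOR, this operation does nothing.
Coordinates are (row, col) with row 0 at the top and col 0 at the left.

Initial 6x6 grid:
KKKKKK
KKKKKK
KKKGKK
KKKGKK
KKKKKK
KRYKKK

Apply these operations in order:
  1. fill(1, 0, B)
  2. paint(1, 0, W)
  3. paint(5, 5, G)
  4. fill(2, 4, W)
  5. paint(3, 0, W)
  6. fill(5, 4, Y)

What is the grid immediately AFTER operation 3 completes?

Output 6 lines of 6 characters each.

Answer: BBBBBB
WBBBBB
BBBGBB
BBBGBB
BBBBBB
BRYBBG

Derivation:
After op 1 fill(1,0,B) [32 cells changed]:
BBBBBB
BBBBBB
BBBGBB
BBBGBB
BBBBBB
BRYBBB
After op 2 paint(1,0,W):
BBBBBB
WBBBBB
BBBGBB
BBBGBB
BBBBBB
BRYBBB
After op 3 paint(5,5,G):
BBBBBB
WBBBBB
BBBGBB
BBBGBB
BBBBBB
BRYBBG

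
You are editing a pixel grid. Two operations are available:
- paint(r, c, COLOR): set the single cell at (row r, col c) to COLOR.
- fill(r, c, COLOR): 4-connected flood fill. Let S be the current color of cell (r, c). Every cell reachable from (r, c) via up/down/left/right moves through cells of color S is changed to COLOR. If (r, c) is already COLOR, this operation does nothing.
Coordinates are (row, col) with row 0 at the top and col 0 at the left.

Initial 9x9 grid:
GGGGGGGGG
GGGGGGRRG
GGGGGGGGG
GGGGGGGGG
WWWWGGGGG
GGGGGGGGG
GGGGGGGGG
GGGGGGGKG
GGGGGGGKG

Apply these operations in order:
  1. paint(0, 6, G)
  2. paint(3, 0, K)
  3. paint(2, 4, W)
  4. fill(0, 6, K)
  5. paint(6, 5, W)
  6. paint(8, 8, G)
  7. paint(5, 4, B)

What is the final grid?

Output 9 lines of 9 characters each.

After op 1 paint(0,6,G):
GGGGGGGGG
GGGGGGRRG
GGGGGGGGG
GGGGGGGGG
WWWWGGGGG
GGGGGGGGG
GGGGGGGGG
GGGGGGGKG
GGGGGGGKG
After op 2 paint(3,0,K):
GGGGGGGGG
GGGGGGRRG
GGGGGGGGG
KGGGGGGGG
WWWWGGGGG
GGGGGGGGG
GGGGGGGGG
GGGGGGGKG
GGGGGGGKG
After op 3 paint(2,4,W):
GGGGGGGGG
GGGGGGRRG
GGGGWGGGG
KGGGGGGGG
WWWWGGGGG
GGGGGGGGG
GGGGGGGGG
GGGGGGGKG
GGGGGGGKG
After op 4 fill(0,6,K) [71 cells changed]:
KKKKKKKKK
KKKKKKRRK
KKKKWKKKK
KKKKKKKKK
WWWWKKKKK
KKKKKKKKK
KKKKKKKKK
KKKKKKKKK
KKKKKKKKK
After op 5 paint(6,5,W):
KKKKKKKKK
KKKKKKRRK
KKKKWKKKK
KKKKKKKKK
WWWWKKKKK
KKKKKKKKK
KKKKKWKKK
KKKKKKKKK
KKKKKKKKK
After op 6 paint(8,8,G):
KKKKKKKKK
KKKKKKRRK
KKKKWKKKK
KKKKKKKKK
WWWWKKKKK
KKKKKKKKK
KKKKKWKKK
KKKKKKKKK
KKKKKKKKG
After op 7 paint(5,4,B):
KKKKKKKKK
KKKKKKRRK
KKKKWKKKK
KKKKKKKKK
WWWWKKKKK
KKKKBKKKK
KKKKKWKKK
KKKKKKKKK
KKKKKKKKG

Answer: KKKKKKKKK
KKKKKKRRK
KKKKWKKKK
KKKKKKKKK
WWWWKKKKK
KKKKBKKKK
KKKKKWKKK
KKKKKKKKK
KKKKKKKKG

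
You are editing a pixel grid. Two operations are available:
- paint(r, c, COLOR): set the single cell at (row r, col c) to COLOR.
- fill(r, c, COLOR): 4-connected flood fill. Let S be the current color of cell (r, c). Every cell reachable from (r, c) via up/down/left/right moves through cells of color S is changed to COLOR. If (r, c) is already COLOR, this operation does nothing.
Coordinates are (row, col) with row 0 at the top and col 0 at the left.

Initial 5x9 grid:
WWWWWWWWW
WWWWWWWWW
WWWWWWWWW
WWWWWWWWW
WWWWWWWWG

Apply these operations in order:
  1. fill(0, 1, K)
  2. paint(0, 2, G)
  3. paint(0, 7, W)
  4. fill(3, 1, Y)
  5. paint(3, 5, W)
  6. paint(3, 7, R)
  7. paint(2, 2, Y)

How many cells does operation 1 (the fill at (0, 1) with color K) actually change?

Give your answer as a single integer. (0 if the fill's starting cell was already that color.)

Answer: 44

Derivation:
After op 1 fill(0,1,K) [44 cells changed]:
KKKKKKKKK
KKKKKKKKK
KKKKKKKKK
KKKKKKKKK
KKKKKKKKG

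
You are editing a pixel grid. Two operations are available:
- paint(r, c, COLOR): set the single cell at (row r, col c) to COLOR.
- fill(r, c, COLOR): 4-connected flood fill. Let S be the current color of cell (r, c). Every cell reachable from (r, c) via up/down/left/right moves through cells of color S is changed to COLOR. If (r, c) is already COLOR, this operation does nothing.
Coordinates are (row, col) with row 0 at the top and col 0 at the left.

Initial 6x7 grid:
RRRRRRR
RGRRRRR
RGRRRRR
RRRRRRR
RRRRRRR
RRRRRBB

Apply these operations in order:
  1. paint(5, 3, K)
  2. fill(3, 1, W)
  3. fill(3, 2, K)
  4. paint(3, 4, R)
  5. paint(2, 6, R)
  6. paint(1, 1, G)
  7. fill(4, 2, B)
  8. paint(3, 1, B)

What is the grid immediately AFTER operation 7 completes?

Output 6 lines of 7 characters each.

Answer: BBBBBBB
BGBBBBB
BGBBBBR
BBBBRBB
BBBBBBB
BBBBBBB

Derivation:
After op 1 paint(5,3,K):
RRRRRRR
RGRRRRR
RGRRRRR
RRRRRRR
RRRRRRR
RRRKRBB
After op 2 fill(3,1,W) [37 cells changed]:
WWWWWWW
WGWWWWW
WGWWWWW
WWWWWWW
WWWWWWW
WWWKWBB
After op 3 fill(3,2,K) [37 cells changed]:
KKKKKKK
KGKKKKK
KGKKKKK
KKKKKKK
KKKKKKK
KKKKKBB
After op 4 paint(3,4,R):
KKKKKKK
KGKKKKK
KGKKKKK
KKKKRKK
KKKKKKK
KKKKKBB
After op 5 paint(2,6,R):
KKKKKKK
KGKKKKK
KGKKKKR
KKKKRKK
KKKKKKK
KKKKKBB
After op 6 paint(1,1,G):
KKKKKKK
KGKKKKK
KGKKKKR
KKKKRKK
KKKKKKK
KKKKKBB
After op 7 fill(4,2,B) [36 cells changed]:
BBBBBBB
BGBBBBB
BGBBBBR
BBBBRBB
BBBBBBB
BBBBBBB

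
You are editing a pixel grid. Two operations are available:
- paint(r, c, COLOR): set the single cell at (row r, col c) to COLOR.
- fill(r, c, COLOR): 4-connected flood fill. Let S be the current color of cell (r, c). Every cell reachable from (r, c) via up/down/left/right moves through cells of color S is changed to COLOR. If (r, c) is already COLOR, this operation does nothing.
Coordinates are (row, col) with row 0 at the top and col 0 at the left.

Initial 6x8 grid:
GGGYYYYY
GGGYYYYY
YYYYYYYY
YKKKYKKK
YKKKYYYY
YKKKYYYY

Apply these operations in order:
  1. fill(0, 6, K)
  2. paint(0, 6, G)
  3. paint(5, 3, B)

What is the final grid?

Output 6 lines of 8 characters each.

After op 1 fill(0,6,K) [30 cells changed]:
GGGKKKKK
GGGKKKKK
KKKKKKKK
KKKKKKKK
KKKKKKKK
KKKKKKKK
After op 2 paint(0,6,G):
GGGKKKGK
GGGKKKKK
KKKKKKKK
KKKKKKKK
KKKKKKKK
KKKKKKKK
After op 3 paint(5,3,B):
GGGKKKGK
GGGKKKKK
KKKKKKKK
KKKKKKKK
KKKKKKKK
KKKBKKKK

Answer: GGGKKKGK
GGGKKKKK
KKKKKKKK
KKKKKKKK
KKKKKKKK
KKKBKKKK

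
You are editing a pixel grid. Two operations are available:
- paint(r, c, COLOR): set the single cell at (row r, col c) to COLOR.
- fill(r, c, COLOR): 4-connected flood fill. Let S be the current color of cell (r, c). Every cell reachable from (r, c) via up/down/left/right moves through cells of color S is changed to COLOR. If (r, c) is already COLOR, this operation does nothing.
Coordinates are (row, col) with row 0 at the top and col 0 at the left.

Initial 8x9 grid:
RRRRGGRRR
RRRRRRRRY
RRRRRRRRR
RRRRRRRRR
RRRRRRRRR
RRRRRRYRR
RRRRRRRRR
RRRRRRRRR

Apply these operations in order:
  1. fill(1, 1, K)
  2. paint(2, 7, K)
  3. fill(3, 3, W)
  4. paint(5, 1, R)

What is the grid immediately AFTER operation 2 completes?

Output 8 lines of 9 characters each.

Answer: KKKKGGKKK
KKKKKKKKY
KKKKKKKKK
KKKKKKKKK
KKKKKKKKK
KKKKKKYKK
KKKKKKKKK
KKKKKKKKK

Derivation:
After op 1 fill(1,1,K) [68 cells changed]:
KKKKGGKKK
KKKKKKKKY
KKKKKKKKK
KKKKKKKKK
KKKKKKKKK
KKKKKKYKK
KKKKKKKKK
KKKKKKKKK
After op 2 paint(2,7,K):
KKKKGGKKK
KKKKKKKKY
KKKKKKKKK
KKKKKKKKK
KKKKKKKKK
KKKKKKYKK
KKKKKKKKK
KKKKKKKKK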